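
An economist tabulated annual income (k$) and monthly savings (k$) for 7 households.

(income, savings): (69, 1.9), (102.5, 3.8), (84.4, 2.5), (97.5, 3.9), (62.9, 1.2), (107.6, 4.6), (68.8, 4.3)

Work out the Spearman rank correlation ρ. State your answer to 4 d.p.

0.6071

Rank income: 3, 6, 4, 5, 1, 7, 2
Rank savings: 2, 4, 3, 5, 1, 7, 6
d = rank(income) − rank(savings): 1, 2, 1, 0, 0, 0, -4; Σd² = 22
ρ = 1 − 6Σd² / [n(n²−1)] = 1 − 6×22 / (7×48) = 1 − 132/336 ≈ 0.6071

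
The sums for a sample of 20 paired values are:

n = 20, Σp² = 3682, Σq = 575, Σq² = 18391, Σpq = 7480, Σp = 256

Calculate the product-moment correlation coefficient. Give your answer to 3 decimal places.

r = (nΣpq − ΣpΣq) / √[(nΣp² − (Σp)²)(nΣq² − (Σq)²)]
Numerator: 20×7480 − 256×575 = 2400
Denominator: √[(73640 − 65536)(367820 − 330625)] = √[8104 × 37195] = 17361.6900
r = 2400 / 17361.6900 ≈ 0.138

0.138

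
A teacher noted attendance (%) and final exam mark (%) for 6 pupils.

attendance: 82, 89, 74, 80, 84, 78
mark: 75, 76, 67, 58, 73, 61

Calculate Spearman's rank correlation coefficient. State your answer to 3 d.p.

0.714

Rank attendance: 4, 6, 1, 3, 5, 2
Rank mark: 5, 6, 3, 1, 4, 2
d = rank(attendance) − rank(mark): -1, 0, -2, 2, 1, 0; Σd² = 10
ρ = 1 − 6Σd² / [n(n²−1)] = 1 − 6×10 / (6×35) = 1 − 60/210 ≈ 0.714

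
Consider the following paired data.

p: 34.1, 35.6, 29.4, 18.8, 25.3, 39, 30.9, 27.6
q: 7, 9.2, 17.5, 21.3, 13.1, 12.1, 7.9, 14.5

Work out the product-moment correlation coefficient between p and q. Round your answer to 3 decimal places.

n = 8, Σp = 240.7, Σq = 102.6, Σp² = 7525.63, Σq² = 1484.26, Σpq = 2928.8
nΣpq − ΣpΣq = 23430.4 − 24695.82 = -1265.42
nΣp² − (Σp)² = 60205.04 − 57936.49 = 2268.55; nΣq² − (Σq)² = 11874.08 − 10526.76 = 1347.32
r = -1265.42 / √(2268.55 × 1347.32) = -1265.42 / 1748.2742 ≈ -0.724

-0.724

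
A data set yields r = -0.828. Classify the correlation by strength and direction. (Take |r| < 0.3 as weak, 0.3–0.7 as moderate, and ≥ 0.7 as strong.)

strong negative

r = -0.828 < 0 so the relationship is negative.
|r| = 0.828, which falls in the strong range.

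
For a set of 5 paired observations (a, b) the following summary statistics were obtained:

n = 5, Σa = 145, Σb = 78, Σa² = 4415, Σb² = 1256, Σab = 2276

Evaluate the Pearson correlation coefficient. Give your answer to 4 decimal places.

r = (nΣab − ΣaΣb) / √[(nΣa² − (Σa)²)(nΣb² − (Σb)²)]
Numerator: 5×2276 − 145×78 = 70
Denominator: √[(22075 − 21025)(6280 − 6084)] = √[1050 × 196] = 453.6518
r = 70 / 453.6518 ≈ 0.1543

0.1543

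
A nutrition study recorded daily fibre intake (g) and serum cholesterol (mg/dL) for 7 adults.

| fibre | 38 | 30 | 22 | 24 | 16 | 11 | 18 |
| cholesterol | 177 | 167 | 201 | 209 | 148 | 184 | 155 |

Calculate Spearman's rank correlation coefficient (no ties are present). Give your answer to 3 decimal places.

Rank fibre: 7, 6, 4, 5, 2, 1, 3
Rank cholesterol: 4, 3, 6, 7, 1, 5, 2
d = rank(fibre) − rank(cholesterol): 3, 3, -2, -2, 1, -4, 1; Σd² = 44
ρ = 1 − 6Σd² / [n(n²−1)] = 1 − 6×44 / (7×48) = 1 − 264/336 ≈ 0.214

0.214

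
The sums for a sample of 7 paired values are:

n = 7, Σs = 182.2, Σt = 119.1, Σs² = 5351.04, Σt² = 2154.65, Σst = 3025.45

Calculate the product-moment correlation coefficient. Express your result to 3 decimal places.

r = (nΣst − ΣsΣt) / √[(nΣs² − (Σs)²)(nΣt² − (Σt)²)]
Numerator: 7×3025.45 − 182.2×119.1 = -521.87
Denominator: √[(37457.28 − 33196.84)(15082.55 − 14184.81)] = √[4260.44 × 897.74] = 1955.7013
r = -521.87 / 1955.7013 ≈ -0.267

-0.267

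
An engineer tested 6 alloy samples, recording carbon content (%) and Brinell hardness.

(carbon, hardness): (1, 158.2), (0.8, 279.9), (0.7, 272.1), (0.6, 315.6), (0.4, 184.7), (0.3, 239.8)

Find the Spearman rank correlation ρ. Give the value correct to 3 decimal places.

-0.086

Rank carbon: 6, 5, 4, 3, 2, 1
Rank hardness: 1, 5, 4, 6, 2, 3
d = rank(carbon) − rank(hardness): 5, 0, 0, -3, 0, -2; Σd² = 38
ρ = 1 − 6Σd² / [n(n²−1)] = 1 − 6×38 / (6×35) = 1 − 228/210 ≈ -0.086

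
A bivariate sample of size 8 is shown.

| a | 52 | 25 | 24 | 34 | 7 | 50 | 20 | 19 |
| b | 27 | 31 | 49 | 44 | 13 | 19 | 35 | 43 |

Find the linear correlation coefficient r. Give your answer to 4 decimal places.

n = 8, Σa = 231, Σb = 261, Σa² = 8371, Σb² = 9631, Σab = 7409
nΣab − ΣaΣb = 59272 − 60291 = -1019
nΣa² − (Σa)² = 66968 − 53361 = 13607; nΣb² − (Σb)² = 77048 − 68121 = 8927
r = -1019 / √(13607 × 8927) = -1019 / 11021.3288 ≈ -0.0925

-0.0925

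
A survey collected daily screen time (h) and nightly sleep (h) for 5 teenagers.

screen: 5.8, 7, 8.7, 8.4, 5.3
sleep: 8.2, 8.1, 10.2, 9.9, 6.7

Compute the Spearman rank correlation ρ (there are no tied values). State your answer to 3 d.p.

Rank screen: 2, 3, 5, 4, 1
Rank sleep: 3, 2, 5, 4, 1
d = rank(screen) − rank(sleep): -1, 1, 0, 0, 0; Σd² = 2
ρ = 1 − 6Σd² / [n(n²−1)] = 1 − 6×2 / (5×24) = 1 − 12/120 ≈ 0.900

0.900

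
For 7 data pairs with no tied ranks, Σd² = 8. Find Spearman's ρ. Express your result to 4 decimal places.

ρ = 1 − 6Σd² / [n(n²−1)] = 1 − 6×8 / (7×48)
  = 1 − 48/336 = 1 − 0.14286 ≈ 0.8571

0.8571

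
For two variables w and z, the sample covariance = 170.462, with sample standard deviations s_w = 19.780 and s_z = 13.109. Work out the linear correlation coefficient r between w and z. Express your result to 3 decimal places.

r = Cov(w,z) / (s_w · s_z) = 170.462 / (19.780 × 13.109)
  = 170.462 / 259.2960 ≈ 0.657

0.657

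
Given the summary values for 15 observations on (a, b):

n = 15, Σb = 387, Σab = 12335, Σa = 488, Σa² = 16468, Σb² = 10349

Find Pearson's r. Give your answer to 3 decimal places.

r = (nΣab − ΣaΣb) / √[(nΣa² − (Σa)²)(nΣb² − (Σb)²)]
Numerator: 15×12335 − 488×387 = -3831
Denominator: √[(247020 − 238144)(155235 − 149769)] = √[8876 × 5466] = 6965.3583
r = -3831 / 6965.3583 ≈ -0.550

-0.550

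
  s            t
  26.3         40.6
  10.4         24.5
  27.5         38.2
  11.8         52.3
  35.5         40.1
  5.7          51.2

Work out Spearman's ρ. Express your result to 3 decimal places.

Rank s: 4, 2, 5, 3, 6, 1
Rank t: 4, 1, 2, 6, 3, 5
d = rank(s) − rank(t): 0, 1, 3, -3, 3, -4; Σd² = 44
ρ = 1 − 6Σd² / [n(n²−1)] = 1 − 6×44 / (6×35) = 1 − 264/210 ≈ -0.257

-0.257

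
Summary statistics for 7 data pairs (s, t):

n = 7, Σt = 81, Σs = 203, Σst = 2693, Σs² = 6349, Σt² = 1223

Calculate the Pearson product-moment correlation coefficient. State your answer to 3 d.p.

0.947

r = (nΣst − ΣsΣt) / √[(nΣs² − (Σs)²)(nΣt² − (Σt)²)]
Numerator: 7×2693 − 203×81 = 2408
Denominator: √[(44443 − 41209)(8561 − 6561)] = √[3234 × 2000] = 2543.2263
r = 2408 / 2543.2263 ≈ 0.947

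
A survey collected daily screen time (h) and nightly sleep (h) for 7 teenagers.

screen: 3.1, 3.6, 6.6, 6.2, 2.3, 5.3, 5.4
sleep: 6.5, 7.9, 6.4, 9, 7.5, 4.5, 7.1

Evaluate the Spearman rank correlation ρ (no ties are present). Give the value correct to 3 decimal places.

-0.107

Rank screen: 2, 3, 7, 6, 1, 4, 5
Rank sleep: 3, 6, 2, 7, 5, 1, 4
d = rank(screen) − rank(sleep): -1, -3, 5, -1, -4, 3, 1; Σd² = 62
ρ = 1 − 6Σd² / [n(n²−1)] = 1 − 6×62 / (7×48) = 1 − 372/336 ≈ -0.107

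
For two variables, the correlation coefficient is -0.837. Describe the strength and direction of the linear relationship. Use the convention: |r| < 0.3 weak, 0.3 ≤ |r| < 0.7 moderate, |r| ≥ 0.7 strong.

r = -0.837 < 0 so the relationship is negative.
|r| = 0.837, which falls in the strong range.

strong negative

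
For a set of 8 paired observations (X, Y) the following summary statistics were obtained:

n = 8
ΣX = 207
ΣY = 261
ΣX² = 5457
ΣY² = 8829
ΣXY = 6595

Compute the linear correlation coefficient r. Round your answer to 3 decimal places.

-0.890

r = (nΣXY − ΣXΣY) / √[(nΣX² − (ΣX)²)(nΣY² − (ΣY)²)]
Numerator: 8×6595 − 207×261 = -1267
Denominator: √[(43656 − 42849)(70632 − 68121)] = √[807 × 2511] = 1423.5087
r = -1267 / 1423.5087 ≈ -0.890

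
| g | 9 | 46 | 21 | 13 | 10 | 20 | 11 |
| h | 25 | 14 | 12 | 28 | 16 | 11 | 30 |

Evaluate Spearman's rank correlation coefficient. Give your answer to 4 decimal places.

-0.5714

Rank g: 1, 7, 6, 4, 2, 5, 3
Rank h: 5, 3, 2, 6, 4, 1, 7
d = rank(g) − rank(h): -4, 4, 4, -2, -2, 4, -4; Σd² = 88
ρ = 1 − 6Σd² / [n(n²−1)] = 1 − 6×88 / (7×48) = 1 − 528/336 ≈ -0.5714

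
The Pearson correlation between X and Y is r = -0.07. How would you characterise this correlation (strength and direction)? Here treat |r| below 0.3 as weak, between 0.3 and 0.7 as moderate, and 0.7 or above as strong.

r = -0.07 < 0 so the relationship is negative.
|r| = 0.07, which falls in the weak range.

weak negative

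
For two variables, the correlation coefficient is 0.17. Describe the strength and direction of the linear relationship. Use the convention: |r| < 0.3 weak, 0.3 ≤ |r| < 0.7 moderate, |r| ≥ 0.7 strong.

weak positive

r = 0.17 > 0 so the relationship is positive.
|r| = 0.17, which falls in the weak range.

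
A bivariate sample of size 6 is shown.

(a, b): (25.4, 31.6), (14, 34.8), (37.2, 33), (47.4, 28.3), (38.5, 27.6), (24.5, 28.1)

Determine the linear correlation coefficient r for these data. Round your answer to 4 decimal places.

-0.5872

n = 6, Σa = 187, Σb = 183.4, Σa² = 6554.26, Σb² = 5650.86, Σab = 5609.91
nΣab − ΣaΣb = 33659.46 − 34295.8 = -636.34
nΣa² − (Σa)² = 39325.56 − 34969 = 4356.56; nΣb² − (Σb)² = 33905.16 − 33635.56 = 269.6
r = -636.34 / √(4356.56 × 269.6) = -636.34 / 1083.7567 ≈ -0.5872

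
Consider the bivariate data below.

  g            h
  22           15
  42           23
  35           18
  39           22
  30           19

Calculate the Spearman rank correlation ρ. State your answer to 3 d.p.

0.900

Rank g: 1, 5, 3, 4, 2
Rank h: 1, 5, 2, 4, 3
d = rank(g) − rank(h): 0, 0, 1, 0, -1; Σd² = 2
ρ = 1 − 6Σd² / [n(n²−1)] = 1 − 6×2 / (5×24) = 1 − 12/120 ≈ 0.900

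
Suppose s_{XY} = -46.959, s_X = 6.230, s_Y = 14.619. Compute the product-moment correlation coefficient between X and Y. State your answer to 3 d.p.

r = Cov(X,Y) / (s_X · s_Y) = -46.959 / (6.230 × 14.619)
  = -46.959 / 91.0764 ≈ -0.516

-0.516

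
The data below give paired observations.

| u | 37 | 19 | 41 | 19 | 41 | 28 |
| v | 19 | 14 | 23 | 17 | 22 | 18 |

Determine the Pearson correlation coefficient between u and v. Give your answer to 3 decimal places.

0.918

n = 6, Σu = 185, Σv = 113, Σu² = 6237, Σv² = 2183, Σuv = 3641
nΣuv − ΣuΣv = 21846 − 20905 = 941
nΣu² − (Σu)² = 37422 − 34225 = 3197; nΣv² − (Σv)² = 13098 − 12769 = 329
r = 941 / √(3197 × 329) = 941 / 1025.5793 ≈ 0.918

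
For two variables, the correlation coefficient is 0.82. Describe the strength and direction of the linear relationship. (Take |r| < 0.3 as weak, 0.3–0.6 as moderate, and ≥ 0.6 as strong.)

strong positive

r = 0.82 > 0 so the relationship is positive.
|r| = 0.82, which falls in the strong range.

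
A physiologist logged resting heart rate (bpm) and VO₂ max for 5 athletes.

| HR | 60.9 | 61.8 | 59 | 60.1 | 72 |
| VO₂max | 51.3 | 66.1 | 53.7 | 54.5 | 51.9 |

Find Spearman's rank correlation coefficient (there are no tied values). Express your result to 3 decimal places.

Rank HR: 3, 4, 1, 2, 5
Rank VO₂max: 1, 5, 3, 4, 2
d = rank(HR) − rank(VO₂max): 2, -1, -2, -2, 3; Σd² = 22
ρ = 1 − 6Σd² / [n(n²−1)] = 1 − 6×22 / (5×24) = 1 − 132/120 ≈ -0.100

-0.100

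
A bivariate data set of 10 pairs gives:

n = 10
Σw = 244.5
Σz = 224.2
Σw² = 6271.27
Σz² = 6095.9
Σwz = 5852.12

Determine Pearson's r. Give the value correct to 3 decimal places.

r = (nΣwz − ΣwΣz) / √[(nΣw² − (Σw)²)(nΣz² − (Σz)²)]
Numerator: 10×5852.12 − 244.5×224.2 = 3704.3
Denominator: √[(62712.7 − 59780.25)(60959 − 50265.64)] = √[2932.45 × 10693.36] = 5599.7985
r = 3704.3 / 5599.7985 ≈ 0.662

0.662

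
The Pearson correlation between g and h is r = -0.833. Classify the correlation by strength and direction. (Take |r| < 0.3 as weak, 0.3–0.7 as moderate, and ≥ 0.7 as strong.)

strong negative

r = -0.833 < 0 so the relationship is negative.
|r| = 0.833, which falls in the strong range.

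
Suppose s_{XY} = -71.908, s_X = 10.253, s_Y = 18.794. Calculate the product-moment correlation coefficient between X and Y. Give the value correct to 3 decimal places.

r = Cov(X,Y) / (s_X · s_Y) = -71.908 / (10.253 × 18.794)
  = -71.908 / 192.6949 ≈ -0.373

-0.373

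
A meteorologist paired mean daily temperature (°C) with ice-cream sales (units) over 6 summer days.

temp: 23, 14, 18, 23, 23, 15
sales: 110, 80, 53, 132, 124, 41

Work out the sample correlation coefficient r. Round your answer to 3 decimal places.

n = 6, Σx = 116, Σy = 540, Σx² = 2332, Σy² = 55790, Σxy = 11107
nΣxy − ΣxΣy = 66642 − 62640 = 4002
nΣx² − (Σx)² = 13992 − 13456 = 536; nΣy² − (Σy)² = 334740 − 291600 = 43140
r = 4002 / √(536 × 43140) = 4002 / 4808.6422 ≈ 0.832

0.832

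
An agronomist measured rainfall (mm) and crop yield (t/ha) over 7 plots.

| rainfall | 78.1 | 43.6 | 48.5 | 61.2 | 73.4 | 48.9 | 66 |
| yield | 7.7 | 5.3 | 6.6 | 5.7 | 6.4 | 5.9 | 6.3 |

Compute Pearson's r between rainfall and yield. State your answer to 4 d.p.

0.7012

n = 7, Σx = 419.7, Σy = 43.9, Σx² = 26233.03, Σy² = 278.89, Σxy = 2675.46
nΣxy − ΣxΣy = 18728.22 − 18424.83 = 303.39
nΣx² − (Σx)² = 183631.21 − 176148.09 = 7483.12; nΣy² − (Σy)² = 1952.23 − 1927.21 = 25.02
r = 303.39 / √(7483.12 × 25.02) = 303.39 / 432.6981 ≈ 0.7012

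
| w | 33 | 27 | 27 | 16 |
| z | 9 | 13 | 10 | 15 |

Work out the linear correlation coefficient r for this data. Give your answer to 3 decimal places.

-0.892

n = 4, Σw = 103, Σz = 47, Σw² = 2803, Σz² = 575, Σwz = 1158
nΣwz − ΣwΣz = 4632 − 4841 = -209
nΣw² − (Σw)² = 11212 − 10609 = 603; nΣz² − (Σz)² = 2300 − 2209 = 91
r = -209 / √(603 × 91) = -209 / 234.2499 ≈ -0.892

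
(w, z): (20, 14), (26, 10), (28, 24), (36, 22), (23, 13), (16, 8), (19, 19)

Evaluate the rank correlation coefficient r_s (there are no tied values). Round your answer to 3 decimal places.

0.607

Rank w: 3, 5, 6, 7, 4, 1, 2
Rank z: 4, 2, 7, 6, 3, 1, 5
d = rank(w) − rank(z): -1, 3, -1, 1, 1, 0, -3; Σd² = 22
ρ = 1 − 6Σd² / [n(n²−1)] = 1 − 6×22 / (7×48) = 1 − 132/336 ≈ 0.607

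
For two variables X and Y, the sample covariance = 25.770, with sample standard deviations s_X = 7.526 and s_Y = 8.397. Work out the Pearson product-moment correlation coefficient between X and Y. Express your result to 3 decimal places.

0.408

r = Cov(X,Y) / (s_X · s_Y) = 25.770 / (7.526 × 8.397)
  = 25.770 / 63.1958 ≈ 0.408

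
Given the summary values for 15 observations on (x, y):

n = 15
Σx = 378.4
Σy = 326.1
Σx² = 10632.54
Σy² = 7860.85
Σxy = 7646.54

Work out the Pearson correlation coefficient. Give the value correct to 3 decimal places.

-0.633

r = (nΣxy − ΣxΣy) / √[(nΣx² − (Σx)²)(nΣy² − (Σy)²)]
Numerator: 15×7646.54 − 378.4×326.1 = -8698.14
Denominator: √[(159488.1 − 143186.56)(117912.75 − 106341.21)] = √[16301.54 × 11571.54] = 13734.4065
r = -8698.14 / 13734.4065 ≈ -0.633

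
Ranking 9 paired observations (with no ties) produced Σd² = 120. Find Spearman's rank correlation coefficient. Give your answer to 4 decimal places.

ρ = 1 − 6Σd² / [n(n²−1)] = 1 − 6×120 / (9×80)
  = 1 − 720/720 = 1 − 1.00000 ≈ 0.0000

0.0000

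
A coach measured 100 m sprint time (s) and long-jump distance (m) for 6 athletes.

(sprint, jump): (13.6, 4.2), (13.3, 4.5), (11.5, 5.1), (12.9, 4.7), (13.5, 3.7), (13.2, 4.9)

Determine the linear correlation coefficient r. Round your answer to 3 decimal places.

-0.722

n = 6, Σx = 78, Σy = 27.1, Σx² = 1017, Σy² = 123.69, Σxy = 350.88
nΣxy − ΣxΣy = 2105.28 − 2113.8 = -8.52
nΣx² − (Σx)² = 6102 − 6084 = 18; nΣy² − (Σy)² = 742.14 − 734.41 = 7.73
r = -8.52 / √(18 × 7.73) = -8.52 / 11.7958 ≈ -0.722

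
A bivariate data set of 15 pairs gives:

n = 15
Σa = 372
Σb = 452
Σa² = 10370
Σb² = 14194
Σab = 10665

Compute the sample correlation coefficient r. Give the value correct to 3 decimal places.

r = (nΣab − ΣaΣb) / √[(nΣa² − (Σa)²)(nΣb² − (Σb)²)]
Numerator: 15×10665 − 372×452 = -8169
Denominator: √[(155550 − 138384)(212910 − 204304)] = √[17166 × 8606] = 12154.4476
r = -8169 / 12154.4476 ≈ -0.672

-0.672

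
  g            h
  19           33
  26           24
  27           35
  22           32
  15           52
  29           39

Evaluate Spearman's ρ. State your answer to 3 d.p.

-0.086

Rank g: 2, 4, 5, 3, 1, 6
Rank h: 3, 1, 4, 2, 6, 5
d = rank(g) − rank(h): -1, 3, 1, 1, -5, 1; Σd² = 38
ρ = 1 − 6Σd² / [n(n²−1)] = 1 − 6×38 / (6×35) = 1 − 228/210 ≈ -0.086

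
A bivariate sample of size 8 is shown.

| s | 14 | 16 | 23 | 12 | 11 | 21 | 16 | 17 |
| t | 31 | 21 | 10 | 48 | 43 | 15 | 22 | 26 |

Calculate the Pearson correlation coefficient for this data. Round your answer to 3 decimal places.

-0.926

n = 8, Σs = 130, Σt = 216, Σs² = 2232, Σt² = 7040, Σst = 3158
nΣst − ΣsΣt = 25264 − 28080 = -2816
nΣs² − (Σs)² = 17856 − 16900 = 956; nΣt² − (Σt)² = 56320 − 46656 = 9664
r = -2816 / √(956 × 9664) = -2816 / 3039.5368 ≈ -0.926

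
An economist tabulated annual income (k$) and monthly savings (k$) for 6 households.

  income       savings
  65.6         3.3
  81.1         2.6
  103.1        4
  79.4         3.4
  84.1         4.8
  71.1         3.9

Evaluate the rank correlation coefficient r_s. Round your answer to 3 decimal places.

Rank income: 1, 4, 6, 3, 5, 2
Rank savings: 2, 1, 5, 3, 6, 4
d = rank(income) − rank(savings): -1, 3, 1, 0, -1, -2; Σd² = 16
ρ = 1 − 6Σd² / [n(n²−1)] = 1 − 6×16 / (6×35) = 1 − 96/210 ≈ 0.543

0.543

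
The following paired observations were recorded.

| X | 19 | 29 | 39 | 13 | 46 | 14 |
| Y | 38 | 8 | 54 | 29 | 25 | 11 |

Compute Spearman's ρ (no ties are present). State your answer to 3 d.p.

Rank X: 3, 4, 5, 1, 6, 2
Rank Y: 5, 1, 6, 4, 3, 2
d = rank(X) − rank(Y): -2, 3, -1, -3, 3, 0; Σd² = 32
ρ = 1 − 6Σd² / [n(n²−1)] = 1 − 6×32 / (6×35) = 1 − 192/210 ≈ 0.086

0.086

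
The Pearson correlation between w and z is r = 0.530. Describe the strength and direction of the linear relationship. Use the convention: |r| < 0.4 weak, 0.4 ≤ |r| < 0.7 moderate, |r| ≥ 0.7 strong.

moderate positive

r = 0.530 > 0 so the relationship is positive.
|r| = 0.530, which falls in the moderate range.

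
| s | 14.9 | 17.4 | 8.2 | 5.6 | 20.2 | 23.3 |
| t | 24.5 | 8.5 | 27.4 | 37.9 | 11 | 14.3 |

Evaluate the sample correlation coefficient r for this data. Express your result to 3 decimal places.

n = 6, Σs = 89.6, Σt = 123.6, Σs² = 1574.3, Σt² = 3185.16, Σst = 1505.26
nΣst − ΣsΣt = 9031.56 − 11074.56 = -2043
nΣs² − (Σs)² = 9445.8 − 8028.16 = 1417.64; nΣt² − (Σt)² = 19110.96 − 15276.96 = 3834
r = -2043 / √(1417.64 × 3834) = -2043 / 2331.3584 ≈ -0.876

-0.876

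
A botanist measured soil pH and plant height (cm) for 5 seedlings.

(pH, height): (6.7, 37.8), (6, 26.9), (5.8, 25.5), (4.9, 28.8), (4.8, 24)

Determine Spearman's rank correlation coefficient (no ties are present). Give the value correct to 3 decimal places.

Rank pH: 5, 4, 3, 2, 1
Rank height: 5, 3, 2, 4, 1
d = rank(pH) − rank(height): 0, 1, 1, -2, 0; Σd² = 6
ρ = 1 − 6Σd² / [n(n²−1)] = 1 − 6×6 / (5×24) = 1 − 36/120 ≈ 0.700

0.700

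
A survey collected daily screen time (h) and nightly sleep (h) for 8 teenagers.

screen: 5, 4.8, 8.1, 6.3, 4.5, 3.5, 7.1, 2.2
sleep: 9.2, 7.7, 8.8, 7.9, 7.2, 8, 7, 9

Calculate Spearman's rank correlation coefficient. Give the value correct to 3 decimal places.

-0.190

Rank screen: 5, 4, 8, 6, 3, 2, 7, 1
Rank sleep: 8, 3, 6, 4, 2, 5, 1, 7
d = rank(screen) − rank(sleep): -3, 1, 2, 2, 1, -3, 6, -6; Σd² = 100
ρ = 1 − 6Σd² / [n(n²−1)] = 1 − 6×100 / (8×63) = 1 − 600/504 ≈ -0.190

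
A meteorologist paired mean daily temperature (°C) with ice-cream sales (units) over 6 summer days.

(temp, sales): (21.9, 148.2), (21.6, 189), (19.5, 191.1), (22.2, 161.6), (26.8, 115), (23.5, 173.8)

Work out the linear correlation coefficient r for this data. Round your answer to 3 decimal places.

-0.842

n = 6, Σx = 135.5, Σy = 978.7, Σx² = 3089.75, Σy² = 163749.45, Σxy = 21808.25
nΣxy − ΣxΣy = 130849.5 − 132613.85 = -1764.35
nΣx² − (Σx)² = 18538.5 − 18360.25 = 178.25; nΣy² − (Σy)² = 982496.7 − 957853.69 = 24643.01
r = -1764.35 / √(178.25 × 24643.01) = -1764.35 / 2095.8570 ≈ -0.842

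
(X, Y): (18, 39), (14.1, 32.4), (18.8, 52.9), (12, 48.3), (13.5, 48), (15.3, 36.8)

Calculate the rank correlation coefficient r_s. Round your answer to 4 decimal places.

Rank X: 5, 3, 6, 1, 2, 4
Rank Y: 3, 1, 6, 5, 4, 2
d = rank(X) − rank(Y): 2, 2, 0, -4, -2, 2; Σd² = 32
ρ = 1 − 6Σd² / [n(n²−1)] = 1 − 6×32 / (6×35) = 1 − 192/210 ≈ 0.0857

0.0857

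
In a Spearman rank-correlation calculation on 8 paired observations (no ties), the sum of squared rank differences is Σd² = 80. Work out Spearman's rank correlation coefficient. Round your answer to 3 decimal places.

0.048

ρ = 1 − 6Σd² / [n(n²−1)] = 1 − 6×80 / (8×63)
  = 1 − 480/504 = 1 − 0.9524 ≈ 0.048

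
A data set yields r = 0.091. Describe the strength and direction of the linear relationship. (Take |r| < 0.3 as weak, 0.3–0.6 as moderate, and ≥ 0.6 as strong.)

weak positive

r = 0.091 > 0 so the relationship is positive.
|r| = 0.091, which falls in the weak range.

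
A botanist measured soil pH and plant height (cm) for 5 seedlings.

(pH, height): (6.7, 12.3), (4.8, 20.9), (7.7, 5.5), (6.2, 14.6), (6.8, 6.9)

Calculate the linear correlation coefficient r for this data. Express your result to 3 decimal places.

-0.952

n = 5, Σx = 32.2, Σy = 60.2, Σx² = 211.9, Σy² = 879.12, Σxy = 362.52
nΣxy − ΣxΣy = 1812.6 − 1938.44 = -125.84
nΣx² − (Σx)² = 1059.5 − 1036.84 = 22.66; nΣy² − (Σy)² = 4395.6 − 3624.04 = 771.56
r = -125.84 / √(22.66 × 771.56) = -125.84 / 132.2254 ≈ -0.952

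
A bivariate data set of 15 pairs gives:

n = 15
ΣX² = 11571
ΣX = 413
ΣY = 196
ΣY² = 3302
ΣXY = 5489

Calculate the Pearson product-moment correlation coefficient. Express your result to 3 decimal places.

0.240

r = (nΣXY − ΣXΣY) / √[(nΣX² − (ΣX)²)(nΣY² − (ΣY)²)]
Numerator: 15×5489 − 413×196 = 1387
Denominator: √[(173565 − 170569)(49530 − 38416)] = √[2996 × 11114] = 5770.4024
r = 1387 / 5770.4024 ≈ 0.240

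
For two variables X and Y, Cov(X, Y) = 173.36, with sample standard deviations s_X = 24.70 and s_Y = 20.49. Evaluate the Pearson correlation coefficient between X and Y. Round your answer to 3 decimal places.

r = Cov(X,Y) / (s_X · s_Y) = 173.36 / (24.70 × 20.49)
  = 173.36 / 506.1030 ≈ 0.343

0.343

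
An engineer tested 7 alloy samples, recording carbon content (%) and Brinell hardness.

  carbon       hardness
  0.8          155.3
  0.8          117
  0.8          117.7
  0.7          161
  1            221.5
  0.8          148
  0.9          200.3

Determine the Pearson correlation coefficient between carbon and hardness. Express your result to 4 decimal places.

0.7248

n = 7, Σx = 5.8, Σy = 1120.8, Σx² = 4.86, Σy² = 188667.72, Σxy = 944.87
nΣxy − ΣxΣy = 6614.09 − 6500.64 = 113.45
nΣx² − (Σx)² = 34.02 − 33.64 = 0.38; nΣy² − (Σy)² = 1320674.04 − 1256192.64 = 64481.4
r = 113.45 / √(0.38 × 64481.4) = 113.45 / 156.5341 ≈ 0.7248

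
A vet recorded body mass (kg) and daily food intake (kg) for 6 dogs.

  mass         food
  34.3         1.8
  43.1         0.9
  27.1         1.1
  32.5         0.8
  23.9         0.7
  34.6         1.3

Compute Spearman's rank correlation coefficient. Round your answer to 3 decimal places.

0.486

Rank mass: 4, 6, 2, 3, 1, 5
Rank food: 6, 3, 4, 2, 1, 5
d = rank(mass) − rank(food): -2, 3, -2, 1, 0, 0; Σd² = 18
ρ = 1 − 6Σd² / [n(n²−1)] = 1 − 6×18 / (6×35) = 1 − 108/210 ≈ 0.486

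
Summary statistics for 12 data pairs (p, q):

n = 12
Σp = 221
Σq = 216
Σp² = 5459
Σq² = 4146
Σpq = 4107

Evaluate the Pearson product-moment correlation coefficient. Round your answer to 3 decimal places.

r = (nΣpq − ΣpΣq) / √[(nΣp² − (Σp)²)(nΣq² − (Σq)²)]
Numerator: 12×4107 − 221×216 = 1548
Denominator: √[(65508 − 48841)(49752 − 46656)] = √[16667 × 3096] = 7183.3858
r = 1548 / 7183.3858 ≈ 0.215

0.215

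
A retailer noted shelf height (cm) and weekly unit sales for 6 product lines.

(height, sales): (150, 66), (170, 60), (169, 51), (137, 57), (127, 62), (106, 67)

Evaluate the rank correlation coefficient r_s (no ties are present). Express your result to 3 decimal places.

-0.600

Rank height: 4, 6, 5, 3, 2, 1
Rank sales: 5, 3, 1, 2, 4, 6
d = rank(height) − rank(sales): -1, 3, 4, 1, -2, -5; Σd² = 56
ρ = 1 − 6Σd² / [n(n²−1)] = 1 − 6×56 / (6×35) = 1 − 336/210 ≈ -0.600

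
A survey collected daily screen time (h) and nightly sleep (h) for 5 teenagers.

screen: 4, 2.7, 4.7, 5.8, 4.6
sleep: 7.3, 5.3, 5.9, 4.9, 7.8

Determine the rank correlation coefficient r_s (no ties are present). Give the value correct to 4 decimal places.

Rank screen: 2, 1, 4, 5, 3
Rank sleep: 4, 2, 3, 1, 5
d = rank(screen) − rank(sleep): -2, -1, 1, 4, -2; Σd² = 26
ρ = 1 − 6Σd² / [n(n²−1)] = 1 − 6×26 / (5×24) = 1 − 156/120 ≈ -0.3000

-0.3000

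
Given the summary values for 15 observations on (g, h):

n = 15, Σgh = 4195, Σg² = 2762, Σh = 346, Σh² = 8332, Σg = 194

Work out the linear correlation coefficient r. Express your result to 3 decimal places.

-0.940

r = (nΣgh − ΣgΣh) / √[(nΣg² − (Σg)²)(nΣh² − (Σh)²)]
Numerator: 15×4195 − 194×346 = -4199
Denominator: √[(41430 − 37636)(124980 − 119716)] = √[3794 × 5264] = 4468.9614
r = -4199 / 4468.9614 ≈ -0.940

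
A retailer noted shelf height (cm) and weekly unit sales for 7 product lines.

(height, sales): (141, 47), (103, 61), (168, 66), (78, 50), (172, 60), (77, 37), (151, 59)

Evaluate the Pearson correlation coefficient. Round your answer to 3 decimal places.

n = 7, Σx = 890, Σy = 380, Σx² = 123112, Σy² = 21236, Σxy = 49976
nΣxy − ΣxΣy = 349832 − 338200 = 11632
nΣx² − (Σx)² = 861784 − 792100 = 69684; nΣy² − (Σy)² = 148652 − 144400 = 4252
r = 11632 / √(69684 × 4252) = 11632 / 17213.2614 ≈ 0.676

0.676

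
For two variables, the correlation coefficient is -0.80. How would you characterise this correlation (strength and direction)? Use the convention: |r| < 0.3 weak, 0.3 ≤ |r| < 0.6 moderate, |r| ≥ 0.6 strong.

r = -0.80 < 0 so the relationship is negative.
|r| = 0.80, which falls in the strong range.

strong negative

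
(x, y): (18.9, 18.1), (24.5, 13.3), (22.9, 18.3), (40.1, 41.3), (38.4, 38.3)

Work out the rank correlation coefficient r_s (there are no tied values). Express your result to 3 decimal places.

Rank x: 1, 3, 2, 5, 4
Rank y: 2, 1, 3, 5, 4
d = rank(x) − rank(y): -1, 2, -1, 0, 0; Σd² = 6
ρ = 1 − 6Σd² / [n(n²−1)] = 1 − 6×6 / (5×24) = 1 − 36/120 ≈ 0.700

0.700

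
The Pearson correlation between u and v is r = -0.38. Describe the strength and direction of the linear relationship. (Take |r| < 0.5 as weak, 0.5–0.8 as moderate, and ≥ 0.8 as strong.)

weak negative

r = -0.38 < 0 so the relationship is negative.
|r| = 0.38, which falls in the weak range.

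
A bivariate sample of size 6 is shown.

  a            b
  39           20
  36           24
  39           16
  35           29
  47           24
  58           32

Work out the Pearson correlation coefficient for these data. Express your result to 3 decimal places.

0.506

n = 6, Σa = 254, Σb = 145, Σa² = 11136, Σb² = 3673, Σab = 6267
nΣab − ΣaΣb = 37602 − 36830 = 772
nΣa² − (Σa)² = 66816 − 64516 = 2300; nΣb² − (Σb)² = 22038 − 21025 = 1013
r = 772 / √(2300 × 1013) = 772 / 1526.4010 ≈ 0.506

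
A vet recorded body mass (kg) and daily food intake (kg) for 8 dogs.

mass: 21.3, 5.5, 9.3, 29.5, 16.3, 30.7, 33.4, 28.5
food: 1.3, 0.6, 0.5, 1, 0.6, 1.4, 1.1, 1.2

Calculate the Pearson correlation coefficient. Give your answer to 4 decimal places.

n = 8, Σx = 174.5, Σy = 7.7, Σx² = 4576.67, Σy² = 8.27, Σxy = 188.84
nΣxy − ΣxΣy = 1510.72 − 1343.65 = 167.07
nΣx² − (Σx)² = 36613.36 − 30450.25 = 6163.11; nΣy² − (Σy)² = 66.16 − 59.29 = 6.87
r = 167.07 / √(6163.11 × 6.87) = 167.07 / 205.7682 ≈ 0.8119

0.8119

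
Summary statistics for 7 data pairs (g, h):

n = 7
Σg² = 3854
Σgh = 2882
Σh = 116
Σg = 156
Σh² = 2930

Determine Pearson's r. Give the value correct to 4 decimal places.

0.4814

r = (nΣgh − ΣgΣh) / √[(nΣg² − (Σg)²)(nΣh² − (Σh)²)]
Numerator: 7×2882 − 156×116 = 2078
Denominator: √[(26978 − 24336)(20510 − 13456)] = √[2642 × 7054] = 4317.0207
r = 2078 / 4317.0207 ≈ 0.4814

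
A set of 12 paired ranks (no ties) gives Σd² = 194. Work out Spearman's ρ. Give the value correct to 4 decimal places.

0.3217

ρ = 1 − 6Σd² / [n(n²−1)] = 1 − 6×194 / (12×143)
  = 1 − 1164/1716 = 1 − 0.67832 ≈ 0.3217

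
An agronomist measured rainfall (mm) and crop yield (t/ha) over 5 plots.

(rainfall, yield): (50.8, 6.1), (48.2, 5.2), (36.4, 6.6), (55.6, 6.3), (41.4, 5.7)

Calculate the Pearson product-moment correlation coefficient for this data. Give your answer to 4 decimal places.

n = 5, Σx = 232.4, Σy = 29.9, Σx² = 11034.16, Σy² = 179.99, Σxy = 1387.02
nΣxy − ΣxΣy = 6935.1 − 6948.76 = -13.66
nΣx² − (Σx)² = 55170.8 − 54009.76 = 1161.04; nΣy² − (Σy)² = 899.95 − 894.01 = 5.94
r = -13.66 / √(1161.04 × 5.94) = -13.66 / 83.0456 ≈ -0.1645

-0.1645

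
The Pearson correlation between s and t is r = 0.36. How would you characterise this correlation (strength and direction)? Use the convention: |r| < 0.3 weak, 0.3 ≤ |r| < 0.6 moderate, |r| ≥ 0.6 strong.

moderate positive

r = 0.36 > 0 so the relationship is positive.
|r| = 0.36, which falls in the moderate range.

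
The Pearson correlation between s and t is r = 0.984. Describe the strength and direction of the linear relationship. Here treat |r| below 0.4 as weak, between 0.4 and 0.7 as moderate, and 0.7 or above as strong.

r = 0.984 > 0 so the relationship is positive.
|r| = 0.984, which falls in the strong range.

strong positive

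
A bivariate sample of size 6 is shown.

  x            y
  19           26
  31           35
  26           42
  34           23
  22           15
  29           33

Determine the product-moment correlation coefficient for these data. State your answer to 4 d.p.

n = 6, Σx = 161, Σy = 174, Σx² = 4479, Σy² = 5508, Σxy = 4740
nΣxy − ΣxΣy = 28440 − 28014 = 426
nΣx² − (Σx)² = 26874 − 25921 = 953; nΣy² − (Σy)² = 33048 − 30276 = 2772
r = 426 / √(953 × 2772) = 426 / 1625.3357 ≈ 0.2621

0.2621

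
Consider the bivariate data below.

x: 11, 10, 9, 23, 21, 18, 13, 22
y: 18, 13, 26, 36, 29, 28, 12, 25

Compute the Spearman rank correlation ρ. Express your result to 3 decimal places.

0.571

Rank x: 3, 2, 1, 8, 6, 5, 4, 7
Rank y: 3, 2, 5, 8, 7, 6, 1, 4
d = rank(x) − rank(y): 0, 0, -4, 0, -1, -1, 3, 3; Σd² = 36
ρ = 1 − 6Σd² / [n(n²−1)] = 1 − 6×36 / (8×63) = 1 − 216/504 ≈ 0.571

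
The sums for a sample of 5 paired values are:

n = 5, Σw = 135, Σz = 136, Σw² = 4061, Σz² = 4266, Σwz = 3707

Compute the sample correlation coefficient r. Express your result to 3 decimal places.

r = (nΣwz − ΣwΣz) / √[(nΣw² − (Σw)²)(nΣz² − (Σz)²)]
Numerator: 5×3707 − 135×136 = 175
Denominator: √[(20305 − 18225)(21330 − 18496)] = √[2080 × 2834] = 2427.9044
r = 175 / 2427.9044 ≈ 0.072

0.072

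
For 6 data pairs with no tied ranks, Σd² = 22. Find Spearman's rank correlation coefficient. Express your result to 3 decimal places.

0.371

ρ = 1 − 6Σd² / [n(n²−1)] = 1 − 6×22 / (6×35)
  = 1 − 132/210 = 1 − 0.6286 ≈ 0.371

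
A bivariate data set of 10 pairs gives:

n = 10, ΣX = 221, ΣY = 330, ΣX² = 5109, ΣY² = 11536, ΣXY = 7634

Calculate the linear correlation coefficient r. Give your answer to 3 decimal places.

0.895

r = (nΣXY − ΣXΣY) / √[(nΣX² − (ΣX)²)(nΣY² − (ΣY)²)]
Numerator: 10×7634 − 221×330 = 3410
Denominator: √[(51090 − 48841)(115360 − 108900)] = √[2249 × 6460] = 3811.6322
r = 3410 / 3811.6322 ≈ 0.895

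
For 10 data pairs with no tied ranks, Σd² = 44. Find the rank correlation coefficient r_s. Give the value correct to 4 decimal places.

ρ = 1 − 6Σd² / [n(n²−1)] = 1 − 6×44 / (10×99)
  = 1 − 264/990 = 1 − 0.26667 ≈ 0.7333

0.7333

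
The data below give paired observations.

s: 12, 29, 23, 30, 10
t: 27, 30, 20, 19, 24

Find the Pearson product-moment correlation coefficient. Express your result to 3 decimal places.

-0.184

n = 5, Σs = 104, Σt = 120, Σs² = 2514, Σt² = 2966, Σst = 2464
nΣst − ΣsΣt = 12320 − 12480 = -160
nΣs² − (Σs)² = 12570 − 10816 = 1754; nΣt² − (Σt)² = 14830 − 14400 = 430
r = -160 / √(1754 × 430) = -160 / 868.4584 ≈ -0.184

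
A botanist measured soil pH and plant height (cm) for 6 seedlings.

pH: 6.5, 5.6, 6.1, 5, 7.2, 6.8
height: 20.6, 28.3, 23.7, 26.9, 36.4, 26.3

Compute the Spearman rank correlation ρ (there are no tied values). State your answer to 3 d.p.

Rank pH: 4, 2, 3, 1, 6, 5
Rank height: 1, 5, 2, 4, 6, 3
d = rank(pH) − rank(height): 3, -3, 1, -3, 0, 2; Σd² = 32
ρ = 1 − 6Σd² / [n(n²−1)] = 1 − 6×32 / (6×35) = 1 − 192/210 ≈ 0.086

0.086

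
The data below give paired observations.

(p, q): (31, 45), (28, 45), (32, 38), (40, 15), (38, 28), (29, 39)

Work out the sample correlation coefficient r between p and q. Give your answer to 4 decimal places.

n = 6, Σp = 198, Σq = 210, Σp² = 6654, Σq² = 8024, Σpq = 6666
nΣpq − ΣpΣq = 39996 − 41580 = -1584
nΣp² − (Σp)² = 39924 − 39204 = 720; nΣq² − (Σq)² = 48144 − 44100 = 4044
r = -1584 / √(720 × 4044) = -1584 / 1706.3646 ≈ -0.9283

-0.9283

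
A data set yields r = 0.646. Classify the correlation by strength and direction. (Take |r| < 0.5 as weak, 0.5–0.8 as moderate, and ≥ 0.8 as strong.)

moderate positive

r = 0.646 > 0 so the relationship is positive.
|r| = 0.646, which falls in the moderate range.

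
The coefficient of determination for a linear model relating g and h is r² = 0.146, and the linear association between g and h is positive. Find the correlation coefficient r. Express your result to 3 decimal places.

0.382

|r| = √0.146 = 0.382
The association is positive, so r = 0.382.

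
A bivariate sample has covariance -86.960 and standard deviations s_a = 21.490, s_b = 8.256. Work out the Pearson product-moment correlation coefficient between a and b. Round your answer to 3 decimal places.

r = Cov(a,b) / (s_a · s_b) = -86.960 / (21.490 × 8.256)
  = -86.960 / 177.4214 ≈ -0.490

-0.490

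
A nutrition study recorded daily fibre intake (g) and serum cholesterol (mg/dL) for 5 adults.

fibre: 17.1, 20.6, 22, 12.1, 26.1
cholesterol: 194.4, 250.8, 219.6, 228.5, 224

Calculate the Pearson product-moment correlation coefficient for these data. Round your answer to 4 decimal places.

0.1323

n = 5, Σx = 97.9, Σy = 1117.3, Σx² = 2028.39, Σy² = 251304.41, Σxy = 21933.17
nΣxy − ΣxΣy = 109665.85 − 109383.67 = 282.18
nΣx² − (Σx)² = 10141.95 − 9584.41 = 557.54; nΣy² − (Σy)² = 1256522.05 − 1248359.29 = 8162.76
r = 282.18 / √(557.54 × 8162.76) = 282.18 / 2133.3226 ≈ 0.1323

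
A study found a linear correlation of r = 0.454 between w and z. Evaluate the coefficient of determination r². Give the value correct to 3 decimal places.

r² = (0.454)² = 0.206

0.206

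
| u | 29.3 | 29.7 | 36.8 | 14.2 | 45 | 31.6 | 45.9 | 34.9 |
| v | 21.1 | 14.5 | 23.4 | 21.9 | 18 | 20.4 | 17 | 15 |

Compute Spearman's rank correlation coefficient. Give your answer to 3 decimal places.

Rank u: 2, 3, 6, 1, 7, 4, 8, 5
Rank v: 6, 1, 8, 7, 4, 5, 3, 2
d = rank(u) − rank(v): -4, 2, -2, -6, 3, -1, 5, 3; Σd² = 104
ρ = 1 − 6Σd² / [n(n²−1)] = 1 − 6×104 / (8×63) = 1 − 624/504 ≈ -0.238

-0.238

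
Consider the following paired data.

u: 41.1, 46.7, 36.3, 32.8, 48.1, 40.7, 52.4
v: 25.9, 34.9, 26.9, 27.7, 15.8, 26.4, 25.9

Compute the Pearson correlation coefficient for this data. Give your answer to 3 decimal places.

n = 7, Σu = 298.1, Σv = 183.5, Σu² = 12979.49, Σv² = 4997.13, Σuv = 7770.97
nΣuv − ΣuΣv = 54396.79 − 54701.35 = -304.56
nΣu² − (Σu)² = 90856.43 − 88863.61 = 1992.82; nΣv² − (Σv)² = 34979.91 − 33672.25 = 1307.66
r = -304.56 / √(1992.82 × 1307.66) = -304.56 / 1614.2896 ≈ -0.189

-0.189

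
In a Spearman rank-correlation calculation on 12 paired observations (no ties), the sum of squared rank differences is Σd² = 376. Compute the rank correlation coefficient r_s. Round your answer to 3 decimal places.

ρ = 1 − 6Σd² / [n(n²−1)] = 1 − 6×376 / (12×143)
  = 1 − 2256/1716 = 1 − 1.3147 ≈ -0.315

-0.315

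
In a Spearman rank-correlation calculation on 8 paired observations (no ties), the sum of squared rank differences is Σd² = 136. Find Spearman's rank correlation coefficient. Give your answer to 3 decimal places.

ρ = 1 − 6Σd² / [n(n²−1)] = 1 − 6×136 / (8×63)
  = 1 − 816/504 = 1 − 1.6190 ≈ -0.619

-0.619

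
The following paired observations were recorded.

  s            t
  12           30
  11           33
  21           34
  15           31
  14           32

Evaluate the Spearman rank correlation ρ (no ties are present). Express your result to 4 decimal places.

0.3000

Rank s: 2, 1, 5, 4, 3
Rank t: 1, 4, 5, 2, 3
d = rank(s) − rank(t): 1, -3, 0, 2, 0; Σd² = 14
ρ = 1 − 6Σd² / [n(n²−1)] = 1 − 6×14 / (5×24) = 1 − 84/120 ≈ 0.3000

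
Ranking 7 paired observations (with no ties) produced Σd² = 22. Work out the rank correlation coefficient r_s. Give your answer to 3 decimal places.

0.607

ρ = 1 − 6Σd² / [n(n²−1)] = 1 − 6×22 / (7×48)
  = 1 − 132/336 = 1 − 0.3929 ≈ 0.607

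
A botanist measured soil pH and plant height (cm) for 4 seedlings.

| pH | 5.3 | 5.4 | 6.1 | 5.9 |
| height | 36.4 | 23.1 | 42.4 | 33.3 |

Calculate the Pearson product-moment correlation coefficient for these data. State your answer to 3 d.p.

n = 4, Σx = 22.7, Σy = 135.2, Σx² = 129.27, Σy² = 4765.22, Σxy = 772.77
nΣxy − ΣxΣy = 3091.08 − 3069.04 = 22.04
nΣx² − (Σx)² = 517.08 − 515.29 = 1.79; nΣy² − (Σy)² = 19060.88 − 18279.04 = 781.84
r = 22.04 / √(1.79 × 781.84) = 22.04 / 37.4098 ≈ 0.589

0.589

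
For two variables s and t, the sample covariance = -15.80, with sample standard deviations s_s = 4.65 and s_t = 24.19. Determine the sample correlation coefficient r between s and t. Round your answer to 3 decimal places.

-0.140

r = Cov(s,t) / (s_s · s_t) = -15.80 / (4.65 × 24.19)
  = -15.80 / 112.4835 ≈ -0.140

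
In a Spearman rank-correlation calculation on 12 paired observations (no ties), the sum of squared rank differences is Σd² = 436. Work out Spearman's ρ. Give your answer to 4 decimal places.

-0.5245

ρ = 1 − 6Σd² / [n(n²−1)] = 1 − 6×436 / (12×143)
  = 1 − 2616/1716 = 1 − 1.52448 ≈ -0.5245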